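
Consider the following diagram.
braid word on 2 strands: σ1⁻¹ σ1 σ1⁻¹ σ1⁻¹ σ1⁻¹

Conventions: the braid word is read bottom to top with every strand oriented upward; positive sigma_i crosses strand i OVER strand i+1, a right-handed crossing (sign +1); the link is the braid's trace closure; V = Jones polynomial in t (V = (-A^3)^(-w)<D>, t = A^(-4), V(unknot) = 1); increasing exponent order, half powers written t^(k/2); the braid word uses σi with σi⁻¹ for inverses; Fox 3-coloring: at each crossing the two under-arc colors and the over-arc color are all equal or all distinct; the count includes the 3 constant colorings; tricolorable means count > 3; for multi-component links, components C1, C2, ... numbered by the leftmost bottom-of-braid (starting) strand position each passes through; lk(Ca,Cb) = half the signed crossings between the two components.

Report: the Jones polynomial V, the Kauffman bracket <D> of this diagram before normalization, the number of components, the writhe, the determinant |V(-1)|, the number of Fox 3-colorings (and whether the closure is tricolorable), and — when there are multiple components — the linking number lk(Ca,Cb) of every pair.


V(t) = -t^-4 + t^-3 + t^-1
bracket: -A^-5 - A^3 + A^7, w = -3
1 component, writhe -3, over 5 crossings
det 3, colorings 9 of 3^5 — tricolorable
observation: w = -3 shifts under R1 moves; the (-A^3)^(3) factor cancels that in V


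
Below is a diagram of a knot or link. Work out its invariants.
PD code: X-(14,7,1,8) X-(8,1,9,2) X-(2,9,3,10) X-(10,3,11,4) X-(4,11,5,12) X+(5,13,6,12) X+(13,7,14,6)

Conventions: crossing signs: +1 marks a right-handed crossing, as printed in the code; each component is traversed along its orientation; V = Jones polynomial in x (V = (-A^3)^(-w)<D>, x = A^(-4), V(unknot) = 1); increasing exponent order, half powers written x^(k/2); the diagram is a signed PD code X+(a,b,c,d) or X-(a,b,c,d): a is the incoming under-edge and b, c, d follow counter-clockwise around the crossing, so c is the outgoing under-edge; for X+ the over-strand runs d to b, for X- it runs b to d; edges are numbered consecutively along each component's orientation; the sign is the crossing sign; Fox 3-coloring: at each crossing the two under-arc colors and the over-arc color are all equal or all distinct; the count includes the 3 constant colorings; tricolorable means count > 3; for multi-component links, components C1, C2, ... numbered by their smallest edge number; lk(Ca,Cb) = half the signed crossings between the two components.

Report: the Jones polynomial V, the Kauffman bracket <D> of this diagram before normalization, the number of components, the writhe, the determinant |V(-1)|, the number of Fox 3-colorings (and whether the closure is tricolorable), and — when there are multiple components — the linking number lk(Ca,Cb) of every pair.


V = -x^-4 + x^-3 + x^-1
<D> = -A^-5 - A^3 + A^7 (w = -3)
1 component over 7 crossings, w = -3
9 Fox colorings among 3^7, |V(-1)| = 3: tricolorable
why: |V(-1)| = 3: so tricolorable, since 3 divides 3


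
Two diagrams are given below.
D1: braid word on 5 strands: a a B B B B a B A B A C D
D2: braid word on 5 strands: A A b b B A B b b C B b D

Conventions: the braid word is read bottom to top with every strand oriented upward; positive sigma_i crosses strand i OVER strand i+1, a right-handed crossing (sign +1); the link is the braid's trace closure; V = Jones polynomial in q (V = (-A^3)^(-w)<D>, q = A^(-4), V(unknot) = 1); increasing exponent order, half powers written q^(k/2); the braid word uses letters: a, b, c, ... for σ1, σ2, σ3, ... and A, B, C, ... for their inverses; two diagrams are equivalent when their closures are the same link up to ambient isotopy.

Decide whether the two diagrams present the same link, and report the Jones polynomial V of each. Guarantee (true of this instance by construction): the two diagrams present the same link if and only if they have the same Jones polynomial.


equivalent: no
V(D1) = q^(-15/2) - q^(-7/2) - q^(-5/2) - q^(-3/2)  (w -7, c 13, <D> = A^-15 + A^-11 + A^-7 - A^9)
V(D2) = q^(-7/2) - 2q^(-5/2) + q^(-3/2) - 2q^(-1/2) + q^(1/2) - q^(3/2)  (w -3, c 13, <D> = A^-15 - A^-11 + 2A^-7 - A^-3 + 2A - A^5)
why: comparing 2 Jones polynomials yields 2 groups


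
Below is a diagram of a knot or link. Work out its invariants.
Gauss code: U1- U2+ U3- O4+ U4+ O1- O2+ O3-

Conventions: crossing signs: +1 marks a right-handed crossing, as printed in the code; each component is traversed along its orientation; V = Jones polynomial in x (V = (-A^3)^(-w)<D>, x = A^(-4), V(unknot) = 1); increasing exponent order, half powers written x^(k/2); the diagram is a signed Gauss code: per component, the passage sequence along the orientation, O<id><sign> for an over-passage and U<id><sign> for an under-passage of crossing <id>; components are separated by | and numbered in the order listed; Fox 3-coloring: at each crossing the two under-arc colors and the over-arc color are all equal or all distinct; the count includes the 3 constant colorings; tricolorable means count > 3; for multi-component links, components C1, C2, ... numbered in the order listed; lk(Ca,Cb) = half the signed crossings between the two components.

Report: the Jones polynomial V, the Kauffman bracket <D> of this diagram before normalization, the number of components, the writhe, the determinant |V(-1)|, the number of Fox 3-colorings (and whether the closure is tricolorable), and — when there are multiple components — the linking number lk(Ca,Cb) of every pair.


V = 1
<D> = 1 (w = 0)
1 component over 4 crossings, w = 0
3 Fox colorings among 3^4, |V(-1)| = 1: not tricolorable
why: w = 0 shifts under R1 moves; the (-A^3)^(0) factor cancels that in V


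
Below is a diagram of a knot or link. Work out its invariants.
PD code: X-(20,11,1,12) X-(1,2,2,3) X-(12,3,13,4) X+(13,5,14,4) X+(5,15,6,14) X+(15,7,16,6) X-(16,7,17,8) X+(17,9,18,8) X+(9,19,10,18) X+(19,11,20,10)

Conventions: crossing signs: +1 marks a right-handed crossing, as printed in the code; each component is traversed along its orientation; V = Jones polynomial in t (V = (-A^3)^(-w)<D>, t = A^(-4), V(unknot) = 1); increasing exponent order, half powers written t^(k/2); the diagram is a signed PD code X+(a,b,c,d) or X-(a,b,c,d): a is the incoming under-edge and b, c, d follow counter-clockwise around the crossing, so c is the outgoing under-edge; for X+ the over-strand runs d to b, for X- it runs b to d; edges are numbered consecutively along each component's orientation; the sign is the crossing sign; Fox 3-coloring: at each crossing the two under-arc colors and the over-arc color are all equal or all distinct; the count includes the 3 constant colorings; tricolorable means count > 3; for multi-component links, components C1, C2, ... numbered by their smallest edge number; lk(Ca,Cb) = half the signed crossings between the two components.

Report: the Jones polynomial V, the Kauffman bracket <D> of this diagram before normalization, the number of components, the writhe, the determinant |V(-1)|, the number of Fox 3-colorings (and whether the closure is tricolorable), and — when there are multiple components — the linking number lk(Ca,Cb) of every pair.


V = t + t^3 - t^4
<D> = -A^-10 + A^-6 + A^2 (w = +2)
1 component over 10 crossings, w = +2
9 Fox colorings among 3^10, |V(-1)| = 3: tricolorable
why: |V(-1)| = 3: so tricolorable, since 3 divides 3


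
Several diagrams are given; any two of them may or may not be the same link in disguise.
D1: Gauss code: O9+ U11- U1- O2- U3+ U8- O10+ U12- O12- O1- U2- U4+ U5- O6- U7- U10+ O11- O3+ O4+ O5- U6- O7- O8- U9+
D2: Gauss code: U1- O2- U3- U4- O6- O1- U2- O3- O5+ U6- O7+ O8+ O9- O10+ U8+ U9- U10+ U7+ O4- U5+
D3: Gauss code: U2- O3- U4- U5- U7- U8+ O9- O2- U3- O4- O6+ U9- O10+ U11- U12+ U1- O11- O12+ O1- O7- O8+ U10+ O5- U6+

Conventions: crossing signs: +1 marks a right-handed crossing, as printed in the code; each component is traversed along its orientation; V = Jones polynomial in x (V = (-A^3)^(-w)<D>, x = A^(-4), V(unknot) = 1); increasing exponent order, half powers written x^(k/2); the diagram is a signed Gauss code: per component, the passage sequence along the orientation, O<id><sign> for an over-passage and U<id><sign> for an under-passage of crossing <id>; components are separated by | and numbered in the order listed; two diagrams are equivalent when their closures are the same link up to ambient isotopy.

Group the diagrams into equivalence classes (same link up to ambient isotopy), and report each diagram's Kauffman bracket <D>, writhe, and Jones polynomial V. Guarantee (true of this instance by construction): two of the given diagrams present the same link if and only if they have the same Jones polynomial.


grouping into links: {D1} | {D2, D3}
V(D1) = x^-7 - 2x^-6 + 2x^-5 - 3x^-4 + 3x^-3 - 2x^-2 + 2x^-1  (w -4, c 12, <D> = 2A^-8 - 2A^-4 + 3 - 3A^4 + 2A^8 - 2A^12 + A^16)
D2 (bracket A^-2 - A^2 + 2A^6 - A^10 + A^14 - A^18; 10 crossings at w = -2): V = -x^-6 + x^-5 - x^-4 + 2x^-3 - x^-2 + x^-1
D3 (bracket A^-8 - A^-4 + 2 - A^4 + A^8 - A^12; 12 crossings at w = -4): V = -x^-6 + x^-5 - x^-4 + 2x^-3 - x^-2 + x^-1
why: 2 values of V(x) split the 3 diagrams


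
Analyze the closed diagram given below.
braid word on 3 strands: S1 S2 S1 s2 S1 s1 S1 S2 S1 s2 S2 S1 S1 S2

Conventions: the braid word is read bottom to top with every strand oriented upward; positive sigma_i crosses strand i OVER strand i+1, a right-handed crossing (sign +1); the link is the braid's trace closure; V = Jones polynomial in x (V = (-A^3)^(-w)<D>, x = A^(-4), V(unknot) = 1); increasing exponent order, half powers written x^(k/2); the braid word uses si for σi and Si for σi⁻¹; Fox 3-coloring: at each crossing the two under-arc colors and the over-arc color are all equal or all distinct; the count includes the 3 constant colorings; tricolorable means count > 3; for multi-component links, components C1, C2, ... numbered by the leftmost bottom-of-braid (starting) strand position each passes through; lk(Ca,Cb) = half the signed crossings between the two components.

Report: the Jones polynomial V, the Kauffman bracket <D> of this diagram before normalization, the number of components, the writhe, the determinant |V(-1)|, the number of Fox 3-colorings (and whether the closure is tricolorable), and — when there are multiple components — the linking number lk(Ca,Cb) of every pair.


Jones polynomial: V(x) = -x^-8 + x^-5 + x^-3
<D> = A^-12 + A^-4 - A^8; writhe -8
components 1, writhe -8 (14 crossings)
3-colorings: 9 of 3^14, det 3 — tricolorable
note: w = -8 shifts under R1 moves; the (-A^3)^(8) factor cancels that in V


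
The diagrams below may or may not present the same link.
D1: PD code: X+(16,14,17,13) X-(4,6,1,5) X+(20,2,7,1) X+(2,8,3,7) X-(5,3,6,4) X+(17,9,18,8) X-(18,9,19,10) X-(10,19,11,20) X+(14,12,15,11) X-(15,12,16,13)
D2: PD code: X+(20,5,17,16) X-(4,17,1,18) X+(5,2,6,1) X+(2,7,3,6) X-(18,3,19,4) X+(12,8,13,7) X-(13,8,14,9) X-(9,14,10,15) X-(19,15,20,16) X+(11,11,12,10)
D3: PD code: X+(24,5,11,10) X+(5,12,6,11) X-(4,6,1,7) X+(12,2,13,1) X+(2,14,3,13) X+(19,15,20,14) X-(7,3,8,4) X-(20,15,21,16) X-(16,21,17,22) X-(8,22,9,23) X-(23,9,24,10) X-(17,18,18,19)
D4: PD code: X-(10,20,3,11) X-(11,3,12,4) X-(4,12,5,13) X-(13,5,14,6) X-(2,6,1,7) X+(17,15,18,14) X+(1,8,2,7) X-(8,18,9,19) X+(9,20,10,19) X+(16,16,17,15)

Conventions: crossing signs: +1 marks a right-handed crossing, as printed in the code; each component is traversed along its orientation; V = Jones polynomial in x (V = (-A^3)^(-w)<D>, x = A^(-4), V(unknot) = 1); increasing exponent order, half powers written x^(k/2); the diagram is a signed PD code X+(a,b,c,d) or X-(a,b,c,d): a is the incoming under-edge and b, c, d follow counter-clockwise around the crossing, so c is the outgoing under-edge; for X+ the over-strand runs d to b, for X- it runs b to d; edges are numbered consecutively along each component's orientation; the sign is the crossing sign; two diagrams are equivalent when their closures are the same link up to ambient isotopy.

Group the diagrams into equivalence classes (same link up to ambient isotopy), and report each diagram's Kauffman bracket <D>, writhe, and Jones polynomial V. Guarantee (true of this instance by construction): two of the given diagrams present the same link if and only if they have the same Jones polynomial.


grouping into links: {D1, D2, D3} | {D4}
V(D1) = x^-2 + 2 + x^2  (w 0, c 10, <D> = A^-8 + 2 + A^8)
D2 (bracket A^-8 + 2 + A^8; 10 crossings at w = 0): V = x^-2 + 2 + x^2
V(D3) = x^-2 + 2 + x^2  (w -2, c 12, <D> = A^-14 + 2A^-6 + A^2)
V(D4) = x^-6 + x^-3 + x^-2 + x^-1  [10 crossings, <D> = A^-2 + A^2 + A^6 + A^18, w = -2]
why: 2 classes among 4 diagrams; unequal V(x) rules out equality


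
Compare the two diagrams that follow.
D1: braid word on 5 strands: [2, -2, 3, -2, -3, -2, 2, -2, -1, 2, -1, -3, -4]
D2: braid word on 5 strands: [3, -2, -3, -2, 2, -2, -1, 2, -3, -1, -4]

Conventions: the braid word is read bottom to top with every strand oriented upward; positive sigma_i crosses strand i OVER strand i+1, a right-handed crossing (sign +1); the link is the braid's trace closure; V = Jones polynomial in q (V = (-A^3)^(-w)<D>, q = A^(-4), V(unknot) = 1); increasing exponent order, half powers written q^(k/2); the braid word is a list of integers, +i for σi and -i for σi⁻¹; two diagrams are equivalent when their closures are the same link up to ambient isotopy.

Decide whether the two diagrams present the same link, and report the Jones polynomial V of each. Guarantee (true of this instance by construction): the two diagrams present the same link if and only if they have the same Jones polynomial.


equivalent: yes
V(D1) = -q^(-9/2) - q^(-5/2) + q^(-3/2) - q^(-1/2)  (w -5, c 13, <D> = A^-13 - A^-9 + A^-5 + A^3)
V(D2) = -q^(-9/2) - q^(-5/2) + q^(-3/2) - q^(-1/2)  [11 crossings, <D> = A^-13 - A^-9 + A^-5 + A^3, w = -5]
key observation: D2 (11 crossings) and D1 (13) are Markov-related braid presentations


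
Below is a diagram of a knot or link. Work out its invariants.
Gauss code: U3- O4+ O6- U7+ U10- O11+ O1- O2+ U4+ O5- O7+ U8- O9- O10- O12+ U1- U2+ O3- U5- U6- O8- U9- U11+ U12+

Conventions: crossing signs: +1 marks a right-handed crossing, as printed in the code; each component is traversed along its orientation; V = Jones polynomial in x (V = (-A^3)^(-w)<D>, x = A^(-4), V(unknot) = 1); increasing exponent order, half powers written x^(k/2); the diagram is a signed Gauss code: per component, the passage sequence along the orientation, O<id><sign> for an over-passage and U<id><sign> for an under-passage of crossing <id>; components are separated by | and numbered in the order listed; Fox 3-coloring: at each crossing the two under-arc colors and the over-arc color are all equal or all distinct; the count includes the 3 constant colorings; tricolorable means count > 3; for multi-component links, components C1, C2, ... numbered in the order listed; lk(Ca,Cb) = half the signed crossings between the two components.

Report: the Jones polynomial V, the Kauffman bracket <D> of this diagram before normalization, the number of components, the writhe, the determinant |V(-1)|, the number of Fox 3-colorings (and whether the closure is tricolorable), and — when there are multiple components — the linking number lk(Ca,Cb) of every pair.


V = -x^-5 + x^-4 - x^-3 + 2x^-2 - x^-1 + 2 - x
<D> = -A^-10 + 2A^-6 - A^-2 + 2A^2 - A^6 + A^10 - A^14 (w = -2)
1 component over 12 crossings, w = -2
9 Fox colorings among 3^12, |V(-1)| = 9: tricolorable
why: det 9 = |V(-1)|; divisible by 3, so tricolorable


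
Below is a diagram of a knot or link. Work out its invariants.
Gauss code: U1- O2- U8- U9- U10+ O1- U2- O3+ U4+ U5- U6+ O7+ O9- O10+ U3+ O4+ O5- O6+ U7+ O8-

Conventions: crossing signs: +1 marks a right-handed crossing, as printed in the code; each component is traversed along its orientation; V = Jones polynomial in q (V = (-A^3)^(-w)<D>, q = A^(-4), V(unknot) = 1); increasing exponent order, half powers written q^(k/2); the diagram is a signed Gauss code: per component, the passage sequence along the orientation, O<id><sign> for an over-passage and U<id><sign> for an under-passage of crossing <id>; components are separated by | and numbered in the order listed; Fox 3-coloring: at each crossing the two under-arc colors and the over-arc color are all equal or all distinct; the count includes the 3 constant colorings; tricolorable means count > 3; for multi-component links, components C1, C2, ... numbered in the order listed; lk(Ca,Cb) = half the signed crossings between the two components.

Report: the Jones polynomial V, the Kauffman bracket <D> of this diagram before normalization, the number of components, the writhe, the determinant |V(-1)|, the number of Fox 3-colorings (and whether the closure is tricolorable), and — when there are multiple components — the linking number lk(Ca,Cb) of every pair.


V(q) = -q^-3 + q^-2 - q^-1 + 3 - q + q^2 - q^3
bracket: -A^-12 + A^-8 - A^-4 + 3 - A^4 + A^8 - A^12, w = 0
1 component, writhe 0, over 10 crossings
det 9, colorings 27 of 3^10 — tricolorable
observation: w = 0 (over 10 crossings) is diagram-only; (-A^3)^(0) removes it from V


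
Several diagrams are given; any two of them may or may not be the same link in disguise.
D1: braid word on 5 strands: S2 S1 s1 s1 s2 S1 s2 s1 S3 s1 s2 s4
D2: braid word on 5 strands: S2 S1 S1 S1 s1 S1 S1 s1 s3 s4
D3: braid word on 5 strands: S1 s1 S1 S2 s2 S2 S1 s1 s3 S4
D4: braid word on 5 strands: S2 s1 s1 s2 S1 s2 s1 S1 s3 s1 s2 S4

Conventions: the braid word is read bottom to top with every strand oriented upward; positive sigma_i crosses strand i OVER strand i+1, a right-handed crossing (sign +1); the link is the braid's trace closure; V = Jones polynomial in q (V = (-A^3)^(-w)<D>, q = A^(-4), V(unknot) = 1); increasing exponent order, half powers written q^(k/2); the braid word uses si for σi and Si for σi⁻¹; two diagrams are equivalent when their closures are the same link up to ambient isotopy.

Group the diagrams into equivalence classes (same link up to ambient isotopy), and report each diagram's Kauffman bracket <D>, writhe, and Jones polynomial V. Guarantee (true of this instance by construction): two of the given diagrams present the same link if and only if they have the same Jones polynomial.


classes: {D1, D4} | {D2} | {D3}
V(D1) = q - q^2 + 2q^3 - q^4 + q^5 - q^6  [12 crossings, <D> = -A^-12 + A^-8 - A^-4 + 2 - A^4 + A^8, w = +4]
V(D2) = -q^-4 + q^-3 + q^-1  [10 crossings, <D> = A^-2 + A^6 - A^10, w = -2]
D3 (bracket A^-6; 10 crossings at w = -2): V = 1
V(D4) = q - q^2 + 2q^3 - q^4 + q^5 - q^6  [12 crossings, <D> = -A^-12 + A^-8 - A^-4 + 2 - A^4 + A^8, w = +4]
note: 3 values of V(q) split the 4 diagrams


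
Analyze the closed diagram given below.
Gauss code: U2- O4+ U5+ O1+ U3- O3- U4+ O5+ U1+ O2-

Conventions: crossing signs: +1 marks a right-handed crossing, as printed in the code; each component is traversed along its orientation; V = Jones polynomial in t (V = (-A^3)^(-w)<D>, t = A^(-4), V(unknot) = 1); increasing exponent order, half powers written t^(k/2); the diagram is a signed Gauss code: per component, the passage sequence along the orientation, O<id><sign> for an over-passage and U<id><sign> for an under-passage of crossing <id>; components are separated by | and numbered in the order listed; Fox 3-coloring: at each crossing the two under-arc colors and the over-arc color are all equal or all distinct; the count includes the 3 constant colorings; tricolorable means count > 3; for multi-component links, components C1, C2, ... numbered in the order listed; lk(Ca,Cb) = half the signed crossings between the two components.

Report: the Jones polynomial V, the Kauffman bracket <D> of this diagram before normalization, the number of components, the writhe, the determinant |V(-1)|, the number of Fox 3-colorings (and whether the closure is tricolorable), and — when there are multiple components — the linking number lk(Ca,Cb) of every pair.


V = t + t^3 - t^4
<D> = A^-13 - A^-9 - A^-1 (w = +1)
1 component over 5 crossings, w = +1
9 Fox colorings among 3^5, |V(-1)| = 3: tricolorable
why: the span of V is 3, forcing >= 3 crossings in any diagram


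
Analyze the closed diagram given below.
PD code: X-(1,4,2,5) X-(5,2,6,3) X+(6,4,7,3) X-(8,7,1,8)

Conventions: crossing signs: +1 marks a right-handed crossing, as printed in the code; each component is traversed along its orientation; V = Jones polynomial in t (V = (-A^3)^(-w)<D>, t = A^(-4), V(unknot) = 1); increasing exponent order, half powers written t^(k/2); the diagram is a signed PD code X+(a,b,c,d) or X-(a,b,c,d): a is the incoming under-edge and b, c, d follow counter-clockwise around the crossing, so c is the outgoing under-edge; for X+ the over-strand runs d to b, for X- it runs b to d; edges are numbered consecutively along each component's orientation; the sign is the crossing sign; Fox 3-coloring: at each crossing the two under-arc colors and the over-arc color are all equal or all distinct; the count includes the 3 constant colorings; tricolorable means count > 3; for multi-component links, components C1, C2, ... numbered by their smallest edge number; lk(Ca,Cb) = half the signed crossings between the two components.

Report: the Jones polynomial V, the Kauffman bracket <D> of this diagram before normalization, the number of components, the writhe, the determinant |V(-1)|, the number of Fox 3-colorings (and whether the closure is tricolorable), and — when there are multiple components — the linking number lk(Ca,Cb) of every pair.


V = 1
<D> = A^-6 (w = -2)
1 component over 4 crossings, w = -2
3 Fox colorings among 3^4, |V(-1)| = 1: not tricolorable
why: w = -2 (over 4 crossings) is diagram-only; (-A^3)^(2) removes it from V


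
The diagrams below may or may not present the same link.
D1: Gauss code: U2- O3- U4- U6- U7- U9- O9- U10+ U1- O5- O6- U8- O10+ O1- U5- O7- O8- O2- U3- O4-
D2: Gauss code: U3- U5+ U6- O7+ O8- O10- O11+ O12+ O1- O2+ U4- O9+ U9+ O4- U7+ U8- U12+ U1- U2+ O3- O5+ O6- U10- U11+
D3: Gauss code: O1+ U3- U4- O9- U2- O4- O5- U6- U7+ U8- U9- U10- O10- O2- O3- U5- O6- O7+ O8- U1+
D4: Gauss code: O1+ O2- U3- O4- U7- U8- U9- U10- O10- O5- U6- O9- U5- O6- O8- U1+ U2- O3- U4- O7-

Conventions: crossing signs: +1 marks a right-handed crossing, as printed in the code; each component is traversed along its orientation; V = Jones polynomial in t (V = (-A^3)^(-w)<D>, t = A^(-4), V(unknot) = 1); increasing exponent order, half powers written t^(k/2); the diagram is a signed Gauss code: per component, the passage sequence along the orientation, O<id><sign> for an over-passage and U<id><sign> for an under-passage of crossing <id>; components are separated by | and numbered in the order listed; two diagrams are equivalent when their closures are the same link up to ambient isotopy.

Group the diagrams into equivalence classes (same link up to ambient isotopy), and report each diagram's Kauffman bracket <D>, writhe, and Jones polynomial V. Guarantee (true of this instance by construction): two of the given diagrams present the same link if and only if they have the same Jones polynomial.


equivalence classes: {D1, D4} | {D2} | {D3}
D1 (bracket A^-16 + 2A^-8 - 2A^-4 + 1 - 2A^4 + A^8; 10 crossings at w = -8): V = t^-8 - 2t^-7 + t^-6 - 2t^-5 + 2t^-4 + t^-2
V(D2) = 1  [12 crossings, <D> = 1, w = 0]
V(D3) = -t^-7 + t^-6 - t^-5 + t^-4 + t^-2  [10 crossings, <D> = A^-10 + A^-2 - A^2 + A^6 - A^10, w = -6]
D4 (bracket A^-16 + 2A^-8 - 2A^-4 + 1 - 2A^4 + A^8; 10 crossings at w = -8): V = t^-8 - 2t^-7 + t^-6 - 2t^-5 + 2t^-4 + t^-2
observation: 3 values of V(t) split the 4 diagrams


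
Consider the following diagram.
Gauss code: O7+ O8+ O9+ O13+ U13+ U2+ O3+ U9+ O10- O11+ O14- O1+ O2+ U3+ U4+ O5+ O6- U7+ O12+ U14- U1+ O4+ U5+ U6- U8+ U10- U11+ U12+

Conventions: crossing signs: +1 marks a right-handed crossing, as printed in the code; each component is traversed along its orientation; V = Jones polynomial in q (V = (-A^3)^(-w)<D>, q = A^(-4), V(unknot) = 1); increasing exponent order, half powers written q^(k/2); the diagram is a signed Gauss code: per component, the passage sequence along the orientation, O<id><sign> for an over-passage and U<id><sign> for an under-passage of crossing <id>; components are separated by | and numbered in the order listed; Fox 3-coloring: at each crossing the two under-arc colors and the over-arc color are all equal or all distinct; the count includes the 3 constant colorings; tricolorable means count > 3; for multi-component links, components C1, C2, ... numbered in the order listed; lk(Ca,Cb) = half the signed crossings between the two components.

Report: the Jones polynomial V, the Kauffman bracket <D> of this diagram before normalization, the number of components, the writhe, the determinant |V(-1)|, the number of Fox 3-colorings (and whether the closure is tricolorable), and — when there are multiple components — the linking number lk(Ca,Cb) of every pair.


V(q) = q^2 + 2q^4 - 2q^5 + q^6 - 2q^7 + q^8
bracket: A^-8 - 2A^-4 + 1 - 2A^4 + 2A^8 + A^16, w = +8
1 component, writhe +8, over 14 crossings
det 9, colorings 27 of 3^14 — tricolorable
observation: det 9 = |V(-1)|; divisible by 3, so tricolorable


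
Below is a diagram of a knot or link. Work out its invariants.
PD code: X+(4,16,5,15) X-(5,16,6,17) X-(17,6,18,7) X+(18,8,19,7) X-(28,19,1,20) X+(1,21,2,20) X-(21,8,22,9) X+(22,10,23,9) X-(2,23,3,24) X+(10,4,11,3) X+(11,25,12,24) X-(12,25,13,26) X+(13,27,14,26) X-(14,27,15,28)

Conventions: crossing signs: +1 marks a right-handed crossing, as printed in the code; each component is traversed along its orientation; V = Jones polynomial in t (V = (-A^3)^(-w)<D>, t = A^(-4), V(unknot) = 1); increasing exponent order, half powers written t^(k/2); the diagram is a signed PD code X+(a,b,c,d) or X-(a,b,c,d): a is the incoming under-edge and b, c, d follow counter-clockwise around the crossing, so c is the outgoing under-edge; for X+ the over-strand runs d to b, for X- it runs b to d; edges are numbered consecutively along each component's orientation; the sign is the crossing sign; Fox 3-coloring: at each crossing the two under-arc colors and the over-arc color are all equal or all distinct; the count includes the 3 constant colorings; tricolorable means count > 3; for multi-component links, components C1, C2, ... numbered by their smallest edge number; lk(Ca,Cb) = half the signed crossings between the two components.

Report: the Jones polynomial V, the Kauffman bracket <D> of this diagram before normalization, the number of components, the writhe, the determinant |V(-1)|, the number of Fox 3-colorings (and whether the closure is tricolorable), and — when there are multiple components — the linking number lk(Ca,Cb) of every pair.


Jones polynomial: V(t) = 1
<D> = 1; writhe 0
components 1, writhe 0 (14 crossings)
3-colorings: 3 of 3^14, det 1 — not tricolorable
note: w = 0 (over 14 crossings) is diagram-only; (-A^3)^(0) removes it from V


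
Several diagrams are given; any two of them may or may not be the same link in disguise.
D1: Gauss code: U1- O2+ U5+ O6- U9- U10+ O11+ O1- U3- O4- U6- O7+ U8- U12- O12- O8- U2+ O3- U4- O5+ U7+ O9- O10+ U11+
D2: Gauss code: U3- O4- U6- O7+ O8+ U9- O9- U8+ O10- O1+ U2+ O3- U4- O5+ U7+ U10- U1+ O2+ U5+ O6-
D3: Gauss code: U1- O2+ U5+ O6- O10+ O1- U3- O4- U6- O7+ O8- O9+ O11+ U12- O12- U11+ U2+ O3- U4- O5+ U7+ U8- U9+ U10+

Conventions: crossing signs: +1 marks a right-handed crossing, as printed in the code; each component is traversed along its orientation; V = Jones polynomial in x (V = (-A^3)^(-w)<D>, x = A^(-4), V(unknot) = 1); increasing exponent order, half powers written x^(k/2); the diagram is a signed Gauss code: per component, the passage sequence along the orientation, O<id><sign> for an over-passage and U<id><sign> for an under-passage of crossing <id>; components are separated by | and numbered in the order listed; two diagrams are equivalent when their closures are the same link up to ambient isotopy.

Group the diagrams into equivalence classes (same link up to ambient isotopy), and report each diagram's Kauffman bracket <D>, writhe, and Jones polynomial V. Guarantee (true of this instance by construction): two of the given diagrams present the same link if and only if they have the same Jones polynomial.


classes: {D1, D2, D3}
V(D1) = -x^-3 + 2x^-2 - 2x^-1 + 3 - 2x + 2x^2 - x^3  [12 crossings, <D> = -A^-18 + 2A^-14 - 2A^-10 + 3A^-6 - 2A^-2 + 2A^2 - A^6, w = -2]
V(D2) = -x^-3 + 2x^-2 - 2x^-1 + 3 - 2x + 2x^2 - x^3  (w 0, c 10, <D> = -A^-12 + 2A^-8 - 2A^-4 + 3 - 2A^4 + 2A^8 - A^12)
V(D3) = -x^-3 + 2x^-2 - 2x^-1 + 3 - 2x + 2x^2 - x^3  (w 0, c 12, <D> = -A^-12 + 2A^-8 - 2A^-4 + 3 - 2A^4 + 2A^8 - A^12)
insight: all 3 diagrams share one V(x), hence one class


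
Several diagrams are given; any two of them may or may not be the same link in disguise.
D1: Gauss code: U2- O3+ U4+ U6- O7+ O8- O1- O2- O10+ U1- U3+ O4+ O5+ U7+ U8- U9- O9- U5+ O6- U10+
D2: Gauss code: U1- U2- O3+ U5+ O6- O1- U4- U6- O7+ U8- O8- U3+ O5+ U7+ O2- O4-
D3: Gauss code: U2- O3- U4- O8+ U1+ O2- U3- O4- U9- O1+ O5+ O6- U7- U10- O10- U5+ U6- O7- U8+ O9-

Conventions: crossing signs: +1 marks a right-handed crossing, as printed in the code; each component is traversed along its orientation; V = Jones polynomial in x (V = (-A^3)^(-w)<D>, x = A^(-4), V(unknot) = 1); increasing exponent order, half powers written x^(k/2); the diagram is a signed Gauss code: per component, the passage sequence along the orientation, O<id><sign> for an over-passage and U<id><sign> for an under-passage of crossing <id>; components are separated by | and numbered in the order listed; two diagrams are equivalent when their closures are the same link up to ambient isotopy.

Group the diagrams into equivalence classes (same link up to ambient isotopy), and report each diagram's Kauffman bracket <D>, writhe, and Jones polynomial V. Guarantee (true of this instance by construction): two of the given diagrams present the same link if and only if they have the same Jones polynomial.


grouping into links: {D1} | {D2} | {D3}
V(D1) = 1  (w 0, c 10, <D> = 1)
V(D2) = -x^-3 + 2x^-2 - 2x^-1 + 3 - 2x + 2x^2 - x^3  (w -2, c 8, <D> = -A^-18 + 2A^-14 - 2A^-10 + 3A^-6 - 2A^-2 + 2A^2 - A^6)
D3 (bracket A^-16 - A^-12 + 2A^-8 - 2A^-4 + 2 - 2A^4 + A^8; 10 crossings at w = -4): V = x^-5 - 2x^-4 + 2x^-3 - 2x^-2 + 2x^-1 - 1 + x
why: V(x) takes 3 values over 3 diagrams, fixing the grouping


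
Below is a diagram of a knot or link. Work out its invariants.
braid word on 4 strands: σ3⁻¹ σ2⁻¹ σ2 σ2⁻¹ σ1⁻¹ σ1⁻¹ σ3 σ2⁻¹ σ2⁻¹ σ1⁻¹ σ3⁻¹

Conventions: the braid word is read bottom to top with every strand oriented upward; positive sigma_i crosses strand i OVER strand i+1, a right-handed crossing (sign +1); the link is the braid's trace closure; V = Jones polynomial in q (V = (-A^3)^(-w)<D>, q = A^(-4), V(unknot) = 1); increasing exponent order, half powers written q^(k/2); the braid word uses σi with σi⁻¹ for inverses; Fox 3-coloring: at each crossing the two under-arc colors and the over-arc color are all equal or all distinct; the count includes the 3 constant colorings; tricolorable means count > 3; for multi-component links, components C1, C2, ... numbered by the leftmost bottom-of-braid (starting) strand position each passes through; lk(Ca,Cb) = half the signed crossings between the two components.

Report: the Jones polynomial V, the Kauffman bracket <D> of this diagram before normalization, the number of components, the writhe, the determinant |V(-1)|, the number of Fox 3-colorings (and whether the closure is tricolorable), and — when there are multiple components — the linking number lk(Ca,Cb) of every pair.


V = -q^-9 + 2q^-8 - 3q^-7 + 3q^-6 - 3q^-5 + 3q^-4 - q^-3 + q^-2
<D> = -A^-13 + A^-9 - 3A^-5 + 3A^-1 - 3A^3 + 3A^7 - 2A^11 + A^15 (w = -7)
1 component over 11 crossings, w = -7
3 Fox colorings among 3^11, |V(-1)| = 17: not tricolorable
why: the span of V is 7, forcing >= 7 crossings in any diagram


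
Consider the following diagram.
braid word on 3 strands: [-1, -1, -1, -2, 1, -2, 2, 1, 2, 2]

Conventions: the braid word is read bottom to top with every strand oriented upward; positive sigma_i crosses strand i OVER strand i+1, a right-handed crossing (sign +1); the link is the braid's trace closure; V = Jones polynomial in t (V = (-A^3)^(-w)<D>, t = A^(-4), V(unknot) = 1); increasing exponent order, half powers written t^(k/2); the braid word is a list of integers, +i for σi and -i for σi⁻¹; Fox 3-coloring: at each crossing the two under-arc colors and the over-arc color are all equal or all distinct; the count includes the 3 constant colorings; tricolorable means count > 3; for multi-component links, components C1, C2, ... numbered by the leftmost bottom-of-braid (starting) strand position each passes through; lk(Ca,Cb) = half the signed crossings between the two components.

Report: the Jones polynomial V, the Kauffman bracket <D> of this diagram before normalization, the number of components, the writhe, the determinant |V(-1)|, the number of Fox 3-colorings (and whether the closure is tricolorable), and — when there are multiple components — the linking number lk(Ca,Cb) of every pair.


V(t) = -t^-3 + 2t^-2 - 2t^-1 + 3 - 2t + 2t^2 - t^3
bracket: -A^-12 + 2A^-8 - 2A^-4 + 3 - 2A^4 + 2A^8 - A^12, w = 0
1 component, writhe 0, over 10 crossings
det 13, colorings 3 of 3^10 — not tricolorable
observation: det 13 = |V(-1)|; not divisible by 3, so not tricolorable


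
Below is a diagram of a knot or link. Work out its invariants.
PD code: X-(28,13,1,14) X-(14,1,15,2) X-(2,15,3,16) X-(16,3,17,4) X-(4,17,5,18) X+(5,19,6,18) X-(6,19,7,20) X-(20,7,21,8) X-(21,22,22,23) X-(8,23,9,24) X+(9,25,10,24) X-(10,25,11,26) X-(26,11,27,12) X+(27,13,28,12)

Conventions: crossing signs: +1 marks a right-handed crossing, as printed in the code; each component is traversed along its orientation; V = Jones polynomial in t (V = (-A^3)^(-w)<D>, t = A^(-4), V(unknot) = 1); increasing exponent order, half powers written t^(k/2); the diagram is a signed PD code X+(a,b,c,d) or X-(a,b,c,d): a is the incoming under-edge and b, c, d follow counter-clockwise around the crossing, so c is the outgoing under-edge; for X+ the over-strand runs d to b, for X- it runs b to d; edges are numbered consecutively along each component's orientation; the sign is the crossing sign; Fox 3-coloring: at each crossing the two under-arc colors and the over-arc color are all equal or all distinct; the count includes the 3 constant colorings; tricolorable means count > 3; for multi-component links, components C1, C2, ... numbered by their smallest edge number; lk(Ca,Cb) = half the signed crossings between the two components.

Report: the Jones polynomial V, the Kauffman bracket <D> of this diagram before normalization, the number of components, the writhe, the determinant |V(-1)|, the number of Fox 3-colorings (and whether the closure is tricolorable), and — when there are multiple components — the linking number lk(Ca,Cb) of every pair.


Jones polynomial: V(t) = -t^-10 + t^-9 - t^-8 + t^-7 - t^-6 + t^-5 + t^-3
<D> = A^-12 + A^-4 - 1 + A^4 - A^8 + A^12 - A^16; writhe -8
components 1, writhe -8 (14 crossings)
3-colorings: 3 of 3^14, det 7 — not tricolorable
note: w = -8 (over 14 crossings) is diagram-only; (-A^3)^(8) removes it from V


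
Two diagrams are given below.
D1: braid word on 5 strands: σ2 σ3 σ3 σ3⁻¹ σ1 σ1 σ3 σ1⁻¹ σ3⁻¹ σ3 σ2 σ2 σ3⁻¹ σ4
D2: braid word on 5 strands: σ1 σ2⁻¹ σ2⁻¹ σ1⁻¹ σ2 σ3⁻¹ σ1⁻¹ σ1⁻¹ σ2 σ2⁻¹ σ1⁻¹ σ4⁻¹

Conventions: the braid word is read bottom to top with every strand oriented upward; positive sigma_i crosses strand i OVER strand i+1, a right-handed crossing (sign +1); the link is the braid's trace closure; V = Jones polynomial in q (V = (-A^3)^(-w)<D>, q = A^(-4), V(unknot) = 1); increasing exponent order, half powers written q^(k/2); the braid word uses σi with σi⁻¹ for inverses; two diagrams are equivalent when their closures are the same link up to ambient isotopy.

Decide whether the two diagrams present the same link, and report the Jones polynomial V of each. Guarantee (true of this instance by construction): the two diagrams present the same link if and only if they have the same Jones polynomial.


same link: no
V(D1) = q - q^2 + 2q^3 - q^4 + q^5 - q^6  [14 crossings, <D> = -A^-6 + A^-2 - A^2 + 2A^6 - A^10 + A^14, w = +6]
V(D2) = -q^-6 + q^-5 - q^-4 + 2q^-3 - q^-2 + q^-1  (w -6, c 12, <D> = A^-14 - A^-10 + 2A^-6 - A^-2 + A^2 - A^6)
note: 2 values of V(q) split the 2 diagrams


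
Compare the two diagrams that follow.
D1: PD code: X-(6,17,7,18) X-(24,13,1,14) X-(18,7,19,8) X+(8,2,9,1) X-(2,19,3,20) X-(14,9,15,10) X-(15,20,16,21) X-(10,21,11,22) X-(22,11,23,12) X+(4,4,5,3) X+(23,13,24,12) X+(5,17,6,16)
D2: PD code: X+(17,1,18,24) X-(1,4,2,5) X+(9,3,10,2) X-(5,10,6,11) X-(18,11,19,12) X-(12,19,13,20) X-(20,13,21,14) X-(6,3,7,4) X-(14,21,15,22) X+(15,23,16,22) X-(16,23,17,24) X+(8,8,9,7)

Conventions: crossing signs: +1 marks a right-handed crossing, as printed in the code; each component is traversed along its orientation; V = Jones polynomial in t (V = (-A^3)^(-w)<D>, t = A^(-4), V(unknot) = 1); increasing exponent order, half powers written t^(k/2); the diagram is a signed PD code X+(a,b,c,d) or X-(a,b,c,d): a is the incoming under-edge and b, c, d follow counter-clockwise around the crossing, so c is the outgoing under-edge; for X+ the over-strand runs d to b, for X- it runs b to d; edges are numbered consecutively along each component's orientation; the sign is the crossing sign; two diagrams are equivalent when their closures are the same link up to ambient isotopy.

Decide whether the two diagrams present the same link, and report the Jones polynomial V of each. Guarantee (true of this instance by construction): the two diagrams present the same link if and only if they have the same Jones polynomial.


equivalent: no
D1 (bracket A^-8 - A^-4 + 2 - A^4 + A^8 - A^12; 12 crossings at w = -4): V = -t^-6 + t^-5 - t^-4 + 2t^-3 - t^-2 + t^-1
V(D2) = -t^-4 + t^-3 + t^-1  (w -4, c 12, <D> = A^-8 + 1 - A^4)
key observation: V(t) takes 2 values over 2 diagrams, fixing the grouping


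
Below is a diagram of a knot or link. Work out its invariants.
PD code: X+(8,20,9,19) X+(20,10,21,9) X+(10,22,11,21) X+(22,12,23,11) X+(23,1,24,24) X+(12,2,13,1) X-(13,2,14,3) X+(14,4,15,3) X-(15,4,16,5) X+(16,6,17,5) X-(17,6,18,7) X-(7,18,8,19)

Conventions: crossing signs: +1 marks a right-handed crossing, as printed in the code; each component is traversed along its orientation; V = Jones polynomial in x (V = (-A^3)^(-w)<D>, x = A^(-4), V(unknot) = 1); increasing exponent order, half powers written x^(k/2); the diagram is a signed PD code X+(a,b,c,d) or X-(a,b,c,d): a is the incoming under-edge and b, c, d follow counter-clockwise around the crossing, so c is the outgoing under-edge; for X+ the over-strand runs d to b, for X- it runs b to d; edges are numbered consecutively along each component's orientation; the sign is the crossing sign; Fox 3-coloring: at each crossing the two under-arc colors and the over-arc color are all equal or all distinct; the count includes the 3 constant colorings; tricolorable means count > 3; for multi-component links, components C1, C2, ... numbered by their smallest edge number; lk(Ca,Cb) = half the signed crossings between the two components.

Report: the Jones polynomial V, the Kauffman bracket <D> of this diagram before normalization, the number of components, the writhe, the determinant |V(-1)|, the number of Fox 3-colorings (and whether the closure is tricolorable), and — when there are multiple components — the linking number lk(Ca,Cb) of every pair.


V(x) = x + x^3 - x^4
bracket: -A^-4 + 1 + A^8, w = +4
1 component, writhe +4, over 12 crossings
det 3, colorings 9 of 3^12 — tricolorable
observation: w = +4 (over 12 crossings) is diagram-only; (-A^3)^(-4) removes it from V


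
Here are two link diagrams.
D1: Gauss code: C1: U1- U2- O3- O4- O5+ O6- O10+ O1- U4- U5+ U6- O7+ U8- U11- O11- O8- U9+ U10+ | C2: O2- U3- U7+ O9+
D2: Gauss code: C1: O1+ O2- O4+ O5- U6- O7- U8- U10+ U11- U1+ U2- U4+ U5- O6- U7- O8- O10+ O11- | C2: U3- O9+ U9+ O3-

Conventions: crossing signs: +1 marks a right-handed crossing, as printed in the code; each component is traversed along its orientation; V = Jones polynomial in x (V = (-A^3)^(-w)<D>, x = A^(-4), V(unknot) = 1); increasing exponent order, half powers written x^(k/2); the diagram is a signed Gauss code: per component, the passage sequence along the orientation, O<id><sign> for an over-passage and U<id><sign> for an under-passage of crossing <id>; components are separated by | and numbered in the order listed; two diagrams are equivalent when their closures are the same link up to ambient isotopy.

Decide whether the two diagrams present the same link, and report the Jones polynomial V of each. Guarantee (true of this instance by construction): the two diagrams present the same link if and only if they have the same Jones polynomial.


same link: no
V(D1) = -x^(-1/2) - x^(1/2)  [11 crossings, <D> = A^-11 + A^-7, w = -3]
V(D2) = x^(-9/2) - x^(-5/2) - x^(-3/2) - x^(-1/2)  (w -3, c 11, <D> = A^-7 + A^-3 + A - A^9)
note: comparing 2 Jones polynomials yields 2 groups
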